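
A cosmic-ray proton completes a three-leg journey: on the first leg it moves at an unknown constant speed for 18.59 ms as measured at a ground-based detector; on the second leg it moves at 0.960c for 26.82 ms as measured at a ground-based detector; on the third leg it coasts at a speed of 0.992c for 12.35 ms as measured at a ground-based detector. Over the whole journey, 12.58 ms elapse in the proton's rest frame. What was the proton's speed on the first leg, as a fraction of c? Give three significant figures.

Leg 1: speed unknown; τ_1 = 18.59/γ_1.
Leg 2: γ = 1/√(1 − 0.960²) = 25/7 ≈ 3.571; τ_2 = 26.82/3.571 = 7.510 ms.
Leg 3: γ = 1/√(1 − 0.992²) = 1/√0.01594 = 7.922; τ_3 = 12.35/7.922 = 1.559 ms.
Total proper time: τ_1 + 7.510 + 1.559 = 12.58, so τ_1 = 12.58 − 9.069 = 3.511 ms.
γ_1 = 18.59/3.511 = 5.294; β = √(1 − 1/γ²) = √0.9643.

β = 0.982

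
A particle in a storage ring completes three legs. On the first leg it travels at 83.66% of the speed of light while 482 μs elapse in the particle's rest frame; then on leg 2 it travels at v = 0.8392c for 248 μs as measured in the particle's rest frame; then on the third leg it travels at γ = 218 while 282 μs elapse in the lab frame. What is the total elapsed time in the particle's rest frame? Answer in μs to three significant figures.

τ = 731 μs

Leg 1: 482 μs is already measured in the particle's rest frame.
Leg 2: 248 μs is already measured in the particle's rest frame.
Leg 3: γ = 218; τ_3 = 282/218.0 = 1.294 μs.
Total: 482.0 + 248.0 + 1.294 μs.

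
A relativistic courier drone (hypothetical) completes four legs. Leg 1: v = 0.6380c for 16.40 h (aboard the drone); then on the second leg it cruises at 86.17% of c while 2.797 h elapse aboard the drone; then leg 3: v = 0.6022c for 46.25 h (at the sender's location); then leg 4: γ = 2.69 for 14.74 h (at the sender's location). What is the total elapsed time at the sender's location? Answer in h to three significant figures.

Δt = 87.8 h

Leg 1: γ = 1/√(1 − 0.6380²) = 1/√0.5930 = 1.299; Δt_1 = 1.299 × 16.40 = 21.30 h.
Leg 2: β = 0.8617; γ = 1/√(1 − 0.8617²) = 1/√0.2575 = 1.971; Δt_2 = 1.971 × 2.797 = 5.512 h.
Leg 3: 46.25 h is already measured at the sender's location.
Leg 4: 14.74 h is already measured at the sender's location.
Total: 21.30 + 5.512 + 46.25 + 14.74 h.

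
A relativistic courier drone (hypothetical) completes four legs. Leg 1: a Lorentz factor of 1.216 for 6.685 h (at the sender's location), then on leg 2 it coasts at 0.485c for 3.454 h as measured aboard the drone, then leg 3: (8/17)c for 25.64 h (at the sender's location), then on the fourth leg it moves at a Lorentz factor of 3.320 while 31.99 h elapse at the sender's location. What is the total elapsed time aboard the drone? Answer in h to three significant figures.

τ = 41.2 h

Leg 1: γ = 1.216; τ_1 = 6.685/1.216 = 5.498 h.
Leg 2: 3.454 h is already measured aboard the drone.
Leg 3: γ = 1/√(1 − (8/17)²) = 17/15 ≈ 1.133; τ_3 = 25.64/1.133 = 22.62 h.
Leg 4: γ = 3.320; τ_4 = 31.99/3.320 = 9.636 h.
Total: 5.498 + 3.454 + 22.62 + 9.636 h.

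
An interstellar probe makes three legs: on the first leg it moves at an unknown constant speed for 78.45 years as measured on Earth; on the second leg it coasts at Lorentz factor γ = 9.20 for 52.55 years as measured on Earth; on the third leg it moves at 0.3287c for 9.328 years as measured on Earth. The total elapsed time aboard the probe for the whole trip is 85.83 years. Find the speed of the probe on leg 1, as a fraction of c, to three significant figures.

Leg 1: speed unknown; τ_1 = 78.45/γ_1.
Leg 2: γ = 9.20; τ_2 = 52.55/9.200 = 5.712 years.
Leg 3: γ = 1/√(1 − 0.3287²) = 1/√0.8920 = 1.059; τ_3 = 9.328/1.059 = 8.810 years.
Total proper time: τ_1 + 5.712 + 8.810 = 85.83, so τ_1 = 85.83 − 14.52 = 71.31 years.
γ_1 = 78.45/71.31 = 1.100; β = √(1 − 1/γ²) = √0.1738.

β = 0.417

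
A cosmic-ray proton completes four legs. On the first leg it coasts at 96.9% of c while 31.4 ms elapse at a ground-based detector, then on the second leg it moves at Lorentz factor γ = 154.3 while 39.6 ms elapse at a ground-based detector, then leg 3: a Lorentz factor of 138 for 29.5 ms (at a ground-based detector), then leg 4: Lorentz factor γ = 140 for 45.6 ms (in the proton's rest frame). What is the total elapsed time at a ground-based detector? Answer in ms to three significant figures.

Δt = 6480 ms

Leg 1: 31.4 ms is already measured at a ground-based detector.
Leg 2: 39.6 ms is already measured at a ground-based detector.
Leg 3: 29.5 ms is already measured at a ground-based detector.
Leg 4: γ = 140; Δt_4 = 140.0 × 45.6 = 6384 ms.
Total: 31.40 + 39.60 + 29.50 + 6384 ms.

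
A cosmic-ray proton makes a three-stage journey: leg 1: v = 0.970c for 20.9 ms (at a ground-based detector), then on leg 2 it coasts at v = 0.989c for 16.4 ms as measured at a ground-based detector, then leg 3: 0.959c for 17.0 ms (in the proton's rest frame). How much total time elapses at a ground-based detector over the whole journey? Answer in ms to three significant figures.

Leg 1: 20.9 ms is already measured at a ground-based detector.
Leg 2: 16.4 ms is already measured at a ground-based detector.
Leg 3: γ = 1/√(1 − 0.959²) = 1/√0.08032 = 3.529; Δt_3 = 3.529 × 17.0 = 59.98 ms.
Total: 20.90 + 16.40 + 59.98 ms.

Δt = 97.3 ms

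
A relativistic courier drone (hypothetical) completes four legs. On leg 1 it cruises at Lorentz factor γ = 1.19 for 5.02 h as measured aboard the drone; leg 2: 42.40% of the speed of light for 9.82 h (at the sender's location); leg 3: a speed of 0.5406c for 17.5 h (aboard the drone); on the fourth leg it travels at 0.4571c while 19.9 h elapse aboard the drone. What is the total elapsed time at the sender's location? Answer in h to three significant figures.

Δt = 59.0 h

Leg 1: γ = 1.19; Δt_1 = 1.190 × 5.02 = 5.974 h.
Leg 2: 9.82 h is already measured at the sender's location.
Leg 3: γ = 1/√(1 − 0.5406²) = 1/√0.7078 = 1.189; Δt_3 = 1.189 × 17.5 = 20.80 h.
Leg 4: γ = 1/√(1 − 0.4571²) = 1/√0.7911 = 1.124; Δt_4 = 1.124 × 19.9 = 22.37 h.
Total: 5.974 + 9.820 + 20.80 + 22.37 h.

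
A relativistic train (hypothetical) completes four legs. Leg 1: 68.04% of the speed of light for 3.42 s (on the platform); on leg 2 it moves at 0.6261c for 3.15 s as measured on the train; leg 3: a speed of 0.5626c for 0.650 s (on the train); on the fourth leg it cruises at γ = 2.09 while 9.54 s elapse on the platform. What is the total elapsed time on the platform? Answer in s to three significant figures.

Δt = 17.8 s

Leg 1: 3.42 s is already measured on the platform.
Leg 2: γ = 1/√(1 − 0.6261²) = 1/√0.6080 = 1.282; Δt_2 = 1.282 × 3.15 = 4.040 s.
Leg 3: γ = 1/√(1 − 0.5626²) = 1/√0.6835 = 1.210; Δt_3 = 1.210 × 0.650 = 0.7862 s.
Leg 4: 9.54 s is already measured on the platform.
Total: 3.420 + 4.040 + 0.7862 + 9.540 s.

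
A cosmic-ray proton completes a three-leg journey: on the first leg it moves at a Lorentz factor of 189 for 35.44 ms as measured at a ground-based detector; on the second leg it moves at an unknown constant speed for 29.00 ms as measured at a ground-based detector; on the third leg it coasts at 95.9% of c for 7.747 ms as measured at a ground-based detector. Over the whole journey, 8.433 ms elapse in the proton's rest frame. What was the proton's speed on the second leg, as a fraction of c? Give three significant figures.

β = 0.978

Leg 1: γ = 189; τ_1 = 35.44/189.0 = 0.1875 ms.
Leg 2: speed unknown; τ_2 = 29.00/γ_2.
Leg 3: β = 0.959; γ = 1/√(1 − 0.959²) = 1/√0.08032 = 3.529; τ_3 = 7.747/3.529 = 2.196 ms.
Total proper time: 0.1875 + τ_2 + 2.196 = 8.433, so τ_2 = 8.433 − 2.383 = 6.050 ms.
γ_2 = 29.00/6.050 = 4.793; β = √(1 − 1/γ²) = √0.9565.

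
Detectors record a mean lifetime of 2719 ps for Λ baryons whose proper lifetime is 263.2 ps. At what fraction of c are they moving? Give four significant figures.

γ = Δt/τ₀ = 2719/263.2 = 10.33
β = √(1 − 1/γ²) = √(1 − 0.009370) = √0.9906

v = 0.9953c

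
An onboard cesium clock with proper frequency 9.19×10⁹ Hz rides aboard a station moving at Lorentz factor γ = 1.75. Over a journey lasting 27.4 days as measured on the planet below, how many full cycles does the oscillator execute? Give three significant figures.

γ = 1.75
The oscillator's own cycle count is N = f × τ where τ is the proper time aboard the station. τ = Δt/γ = 27.4/1.750 = 15.66 days = 1.353×10⁶ s.
N = 9.19×10⁹ × 1.353×10⁶ = 1.243×10¹⁶.

N = 1.24×10¹⁶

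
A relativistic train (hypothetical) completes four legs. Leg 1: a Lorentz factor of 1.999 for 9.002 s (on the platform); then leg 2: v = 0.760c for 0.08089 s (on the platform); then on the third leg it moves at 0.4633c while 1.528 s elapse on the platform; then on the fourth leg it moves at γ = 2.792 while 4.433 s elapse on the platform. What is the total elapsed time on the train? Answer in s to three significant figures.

Leg 1: γ = 1.999; τ_1 = 9.002/1.999 = 4.503 s.
Leg 2: γ = 1/√(1 − 0.760²) = 1/√0.4224 = 1.539; τ_2 = 0.08089/1.539 = 0.05257 s.
Leg 3: γ = 1/√(1 − 0.4633²) = 1/√0.7854 = 1.128; τ_3 = 1.528/1.128 = 1.354 s.
Leg 4: γ = 2.792; τ_4 = 4.433/2.792 = 1.588 s.
Total: 4.503 + 0.05257 + 1.354 + 1.588 s.

τ = 7.50 s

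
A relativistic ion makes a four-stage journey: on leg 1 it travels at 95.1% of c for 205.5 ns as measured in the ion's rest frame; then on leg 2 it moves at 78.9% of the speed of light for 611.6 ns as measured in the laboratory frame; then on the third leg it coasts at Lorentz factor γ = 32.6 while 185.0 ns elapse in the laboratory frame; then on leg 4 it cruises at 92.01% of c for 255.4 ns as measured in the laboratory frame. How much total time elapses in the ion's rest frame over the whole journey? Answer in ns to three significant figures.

Leg 1: 205.5 ns is already measured in the ion's rest frame.
Leg 2: β = 0.789; γ = 1/√(1 − 0.789²) = 1/√0.3775 = 1.628; τ_2 = 611.6/1.628 = 375.8 ns.
Leg 3: γ = 32.6; τ_3 = 185.0/32.60 = 5.675 ns.
Leg 4: β = 0.9201; γ = 1/√(1 − 0.9201²) = 1/√0.1534 = 2.553; τ_4 = 255.4/2.553 = 100.0 ns.
Total: 205.5 + 375.8 + 5.675 + 100.0 ns.

τ = 687 ns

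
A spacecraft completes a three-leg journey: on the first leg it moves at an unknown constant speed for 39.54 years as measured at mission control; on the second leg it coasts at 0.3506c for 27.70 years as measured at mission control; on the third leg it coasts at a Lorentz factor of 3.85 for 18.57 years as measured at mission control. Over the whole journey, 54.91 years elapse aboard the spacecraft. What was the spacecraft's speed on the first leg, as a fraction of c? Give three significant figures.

β = 0.792

Leg 1: speed unknown; τ_1 = 39.54/γ_1.
Leg 2: γ = 1/√(1 − 0.3506²) = 1/√0.8771 = 1.068; τ_2 = 27.70/1.068 = 25.94 years.
Leg 3: γ = 3.85; τ_3 = 18.57/3.850 = 4.823 years.
Total proper time: τ_1 + 25.94 + 4.823 = 54.91, so τ_1 = 54.91 − 30.77 = 24.14 years.
γ_1 = 39.54/24.14 = 1.638; β = √(1 − 1/γ²) = √0.6271.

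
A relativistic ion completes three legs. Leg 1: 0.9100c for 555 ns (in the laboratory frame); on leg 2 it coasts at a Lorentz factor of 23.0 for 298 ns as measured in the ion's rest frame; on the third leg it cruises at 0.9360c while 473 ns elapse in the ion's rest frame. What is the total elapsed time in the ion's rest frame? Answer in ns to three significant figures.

Leg 1: γ = 1/√(1 − 0.9100²) = 1/√0.1719 = 2.412; τ_1 = 555/2.412 = 230.1 ns.
Leg 2: 298 ns is already measured in the ion's rest frame.
Leg 3: 473 ns is already measured in the ion's rest frame.
Total: 230.1 + 298.0 + 473.0 ns.

τ = 1000 ns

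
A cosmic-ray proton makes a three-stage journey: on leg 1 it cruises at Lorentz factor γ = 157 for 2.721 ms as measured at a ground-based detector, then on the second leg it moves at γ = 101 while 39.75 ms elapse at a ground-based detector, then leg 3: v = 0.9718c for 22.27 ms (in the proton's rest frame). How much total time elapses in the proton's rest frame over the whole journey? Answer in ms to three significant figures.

τ = 22.7 ms

Leg 1: γ = 157; τ_1 = 2.721/157.0 = 0.01733 ms.
Leg 2: γ = 101; τ_2 = 39.75/101.0 = 0.3936 ms.
Leg 3: 22.27 ms is already measured in the proton's rest frame.
Total: 0.01733 + 0.3936 + 22.27 ms.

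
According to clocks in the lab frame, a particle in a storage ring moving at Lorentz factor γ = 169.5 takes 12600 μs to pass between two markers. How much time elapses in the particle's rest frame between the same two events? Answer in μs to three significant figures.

τ = 74.3 μs

γ = 169.5
The interval measured in the lab frame is the dilated one; the clock in the particle's rest frame measures the proper time τ = Δt/γ = 12600/169.5 μs.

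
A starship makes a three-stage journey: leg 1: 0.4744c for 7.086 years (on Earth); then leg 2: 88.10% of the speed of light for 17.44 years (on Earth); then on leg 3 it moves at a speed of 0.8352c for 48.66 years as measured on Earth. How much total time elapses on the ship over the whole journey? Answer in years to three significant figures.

Leg 1: γ = 1/√(1 − 0.4744²) = 1/√0.7749 = 1.136; τ_1 = 7.086/1.136 = 6.238 years.
Leg 2: β = 0.8810; γ = 1/√(1 − 0.8810²) = 1/√0.2238 = 2.114; τ_2 = 17.44/2.114 = 8.251 years.
Leg 3: γ = 1/√(1 − 0.8352²) = 1/√0.3024 = 1.818; τ_3 = 48.66/1.818 = 26.76 years.
Total: 6.238 + 8.251 + 26.76 years.

τ = 41.2 years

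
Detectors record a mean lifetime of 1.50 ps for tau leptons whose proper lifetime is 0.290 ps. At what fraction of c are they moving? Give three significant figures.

γ = Δt/τ₀ = 1.50/0.290 = 5.172
β = √(1 − 1/γ²) = √(1 − 0.03738) = √0.9626

v = 0.981c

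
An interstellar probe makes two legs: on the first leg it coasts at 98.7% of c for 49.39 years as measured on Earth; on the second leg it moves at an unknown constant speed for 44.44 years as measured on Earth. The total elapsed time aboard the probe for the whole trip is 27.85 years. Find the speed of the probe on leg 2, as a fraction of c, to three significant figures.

β = 0.894

Leg 1: β = 0.987; γ = 1/√(1 − 0.987²) = 1/√0.02583 = 6.222; τ_1 = 49.39/6.222 = 7.938 years.
Leg 2: speed unknown; τ_2 = 44.44/γ_2.
Total proper time: 7.938 + τ_2 = 27.85, so τ_2 = 27.85 − 7.938 = 19.91 years.
γ_2 = 44.44/19.91 = 2.232; β = √(1 − 1/γ²) = √0.7992.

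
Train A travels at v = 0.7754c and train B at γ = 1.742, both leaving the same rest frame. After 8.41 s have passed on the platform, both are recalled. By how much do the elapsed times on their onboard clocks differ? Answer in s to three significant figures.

A: γ = 1/√(1 − 0.7754²) = 1/√0.3988 = 1.584; τ_A = 8.41/1.584 = 5.311 s.
B: γ = 1.742; τ_B = 8.41/1.742 = 4.828 s.

|τ_A − τ_B| = 0.483 s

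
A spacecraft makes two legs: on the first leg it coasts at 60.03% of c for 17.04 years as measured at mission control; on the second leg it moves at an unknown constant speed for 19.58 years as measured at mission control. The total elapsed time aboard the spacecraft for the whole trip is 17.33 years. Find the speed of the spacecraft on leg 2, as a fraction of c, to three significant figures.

β = 0.982

Leg 1: β = 0.6003; γ = 1/√(1 − 0.6003²) = 1/√0.6396 = 1.250; τ_1 = 17.04/1.250 = 13.63 years.
Leg 2: speed unknown; τ_2 = 19.58/γ_2.
Total proper time: 13.63 + τ_2 = 17.33, so τ_2 = 17.33 − 13.63 = 3.702 years.
γ_2 = 19.58/3.702 = 5.289; β = √(1 − 1/γ²) = √0.9643.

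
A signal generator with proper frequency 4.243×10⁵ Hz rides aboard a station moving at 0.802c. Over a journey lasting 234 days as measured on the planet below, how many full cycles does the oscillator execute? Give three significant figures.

γ = 1/√(1 − 0.802²) = 1/√0.3568 = 1.674
The oscillator's own cycle count is N = f × τ where τ is the proper time aboard the station. τ = Δt/γ = 234/1.674 = 139.8 days = 1.208×10⁷ s.
N = 4.243×10⁵ × 1.208×10⁷ = 5.124×10¹².

N = 5.12×10¹²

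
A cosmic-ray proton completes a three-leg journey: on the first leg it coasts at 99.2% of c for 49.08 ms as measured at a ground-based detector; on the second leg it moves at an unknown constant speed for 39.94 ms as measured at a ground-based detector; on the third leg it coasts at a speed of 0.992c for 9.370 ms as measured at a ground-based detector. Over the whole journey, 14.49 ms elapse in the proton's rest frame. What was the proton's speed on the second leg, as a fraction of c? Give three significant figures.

β = 0.984

Leg 1: β = 0.992; γ = 1/√(1 − 0.992²) = 1/√0.01594 = 7.922; τ_1 = 49.08/7.922 = 6.196 ms.
Leg 2: speed unknown; τ_2 = 39.94/γ_2.
Leg 3: γ = 1/√(1 − 0.992²) = 1/√0.01594 = 7.922; τ_3 = 9.370/7.922 = 1.183 ms.
Total proper time: 6.196 + τ_2 + 1.183 = 14.49, so τ_2 = 14.49 − 7.379 = 7.111 ms.
γ_2 = 39.94/7.111 = 5.616; β = √(1 − 1/γ²) = √0.9683.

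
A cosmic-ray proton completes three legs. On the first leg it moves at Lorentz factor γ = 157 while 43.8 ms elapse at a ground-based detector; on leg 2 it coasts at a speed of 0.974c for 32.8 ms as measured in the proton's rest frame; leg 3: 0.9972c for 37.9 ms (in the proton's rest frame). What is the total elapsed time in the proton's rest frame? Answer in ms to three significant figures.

Leg 1: γ = 157; τ_1 = 43.8/157.0 = 0.2790 ms.
Leg 2: 32.8 ms is already measured in the proton's rest frame.
Leg 3: 37.9 ms is already measured in the proton's rest frame.
Total: 0.2790 + 32.80 + 37.90 ms.

τ = 71.0 ms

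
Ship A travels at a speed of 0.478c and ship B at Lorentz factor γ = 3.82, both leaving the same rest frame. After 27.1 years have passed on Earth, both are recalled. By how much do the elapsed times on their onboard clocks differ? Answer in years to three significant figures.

|τ_A − τ_B| = 16.7 years

A: γ = 1/√(1 − 0.478²) = 1/√0.7715 = 1.138; τ_A = 27.1/1.138 = 23.80 years.
B: γ = 3.82; τ_B = 27.1/3.820 = 7.094 years.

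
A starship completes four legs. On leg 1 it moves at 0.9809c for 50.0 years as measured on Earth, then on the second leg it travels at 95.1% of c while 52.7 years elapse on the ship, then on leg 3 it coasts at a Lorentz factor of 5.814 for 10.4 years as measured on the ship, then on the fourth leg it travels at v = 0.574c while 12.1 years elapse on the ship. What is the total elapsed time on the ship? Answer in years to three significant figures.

τ = 84.9 years

Leg 1: γ = 1/√(1 − 0.9809²) = 1/√0.03784 = 5.141; τ_1 = 50.0/5.141 = 9.726 years.
Leg 2: 52.7 years is already measured on the ship.
Leg 3: 10.4 years is already measured on the ship.
Leg 4: 12.1 years is already measured on the ship.
Total: 9.726 + 52.70 + 10.40 + 12.10 years.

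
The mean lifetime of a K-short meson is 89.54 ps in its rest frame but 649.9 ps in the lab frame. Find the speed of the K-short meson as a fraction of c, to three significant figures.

v = 0.990c

γ = Δt/τ₀ = 649.9/89.54 = 7.258
β = √(1 − 1/γ²) = √(1 − 0.01898) = √0.9810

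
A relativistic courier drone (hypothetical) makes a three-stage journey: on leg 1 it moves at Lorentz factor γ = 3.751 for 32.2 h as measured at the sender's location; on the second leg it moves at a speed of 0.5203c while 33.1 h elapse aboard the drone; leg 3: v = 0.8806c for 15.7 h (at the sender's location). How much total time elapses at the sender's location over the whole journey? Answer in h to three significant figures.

Δt = 86.7 h

Leg 1: 32.2 h is already measured at the sender's location.
Leg 2: γ = 1/√(1 − 0.5203²) = 1/√0.7293 = 1.171; Δt_2 = 1.171 × 33.1 = 38.76 h.
Leg 3: 15.7 h is already measured at the sender's location.
Total: 32.20 + 38.76 + 15.70 h.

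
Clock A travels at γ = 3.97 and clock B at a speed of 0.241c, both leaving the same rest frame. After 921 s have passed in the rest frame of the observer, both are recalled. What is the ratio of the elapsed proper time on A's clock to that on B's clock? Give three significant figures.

τ_A/τ_B = 0.260

A: γ = 3.97. B: γ = 1/√(1 − 0.241²) = 1/√0.9419 = 1.030.
τ_A/τ_B = γ_B/γ_A = 1.030/3.970 = 0.2595, so τ_A/τ_B = 0.2595.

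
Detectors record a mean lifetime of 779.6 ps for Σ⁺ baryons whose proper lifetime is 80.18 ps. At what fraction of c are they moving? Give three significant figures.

β = 0.995

γ = Δt/τ₀ = 779.6/80.18 = 9.723
β = √(1 − 1/γ²) = √(1 − 0.01058) = √0.9894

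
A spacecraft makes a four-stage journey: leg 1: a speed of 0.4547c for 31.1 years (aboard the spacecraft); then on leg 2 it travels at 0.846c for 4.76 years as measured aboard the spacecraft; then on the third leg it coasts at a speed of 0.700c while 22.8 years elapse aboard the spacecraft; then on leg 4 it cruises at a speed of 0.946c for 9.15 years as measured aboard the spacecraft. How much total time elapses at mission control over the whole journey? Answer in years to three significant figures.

Leg 1: γ = 1/√(1 − 0.4547²) = 1/√0.7932 = 1.123; Δt_1 = 1.123 × 31.1 = 34.92 years.
Leg 2: γ = 1/√(1 − 0.846²) = 1/√0.2843 = 1.876; Δt_2 = 1.876 × 4.76 = 8.928 years.
Leg 3: γ = 1/√(1 − 0.700²) = 1/√0.5100 = 1.400; Δt_3 = 1.400 × 22.8 = 31.93 years.
Leg 4: γ = 1/√(1 − 0.946²) = 1/√0.1051 = 3.085; Δt_4 = 3.085 × 9.15 = 28.23 years.
Total: 34.92 + 8.928 + 31.93 + 28.23 years.

Δt = 104 years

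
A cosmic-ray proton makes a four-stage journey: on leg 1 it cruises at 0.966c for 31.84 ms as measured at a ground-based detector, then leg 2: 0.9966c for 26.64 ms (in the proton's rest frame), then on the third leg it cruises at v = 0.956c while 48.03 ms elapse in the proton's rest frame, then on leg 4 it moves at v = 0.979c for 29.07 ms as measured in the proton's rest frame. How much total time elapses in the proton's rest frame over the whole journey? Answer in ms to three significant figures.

Leg 1: γ = 1/√(1 − 0.966²) = 1/√0.06684 = 3.868; τ_1 = 31.84/3.868 = 8.232 ms.
Leg 2: 26.64 ms is already measured in the proton's rest frame.
Leg 3: 48.03 ms is already measured in the proton's rest frame.
Leg 4: 29.07 ms is already measured in the proton's rest frame.
Total: 8.232 + 26.64 + 48.03 + 29.07 ms.

τ = 112 ms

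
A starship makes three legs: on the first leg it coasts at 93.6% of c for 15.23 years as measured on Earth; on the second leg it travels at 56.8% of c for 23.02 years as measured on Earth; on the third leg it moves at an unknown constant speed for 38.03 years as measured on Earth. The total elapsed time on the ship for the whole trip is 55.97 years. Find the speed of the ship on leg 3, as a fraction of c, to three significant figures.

β = 0.554

Leg 1: β = 0.936; γ = 1/√(1 − 0.936²) = 1/√0.1239 = 2.841; τ_1 = 15.23/2.841 = 5.361 years.
Leg 2: β = 0.568; γ = 1/√(1 − 0.568²) = 1/√0.6774 = 1.215; τ_2 = 23.02/1.215 = 18.95 years.
Leg 3: speed unknown; τ_3 = 38.03/γ_3.
Total proper time: 5.361 + 18.95 + τ_3 = 55.97, so τ_3 = 55.97 − 24.31 = 31.66 years.
γ_3 = 38.03/31.66 = 1.201; β = √(1 − 1/γ²) = √0.3068.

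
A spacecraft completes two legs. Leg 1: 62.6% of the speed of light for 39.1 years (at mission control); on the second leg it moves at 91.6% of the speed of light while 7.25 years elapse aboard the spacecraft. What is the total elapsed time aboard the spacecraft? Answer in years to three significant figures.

τ = 37.7 years

Leg 1: β = 0.626; γ = 1/√(1 − 0.626²) = 1/√0.6081 = 1.282; τ_1 = 39.1/1.282 = 30.49 years.
Leg 2: 7.25 years is already measured aboard the spacecraft.
Total: 30.49 + 7.250 years.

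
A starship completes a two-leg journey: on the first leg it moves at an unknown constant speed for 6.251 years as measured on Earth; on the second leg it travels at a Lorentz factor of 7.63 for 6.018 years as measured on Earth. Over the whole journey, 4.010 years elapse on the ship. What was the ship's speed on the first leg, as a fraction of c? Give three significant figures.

Leg 1: speed unknown; τ_1 = 6.251/γ_1.
Leg 2: γ = 7.63; τ_2 = 6.018/7.630 = 0.7887 years.
Total proper time: τ_1 + 0.7887 = 4.010, so τ_1 = 4.010 − 0.7887 = 3.221 years.
γ_1 = 6.251/3.221 = 1.941; β = √(1 − 1/γ²) = √0.7344.

β = 0.857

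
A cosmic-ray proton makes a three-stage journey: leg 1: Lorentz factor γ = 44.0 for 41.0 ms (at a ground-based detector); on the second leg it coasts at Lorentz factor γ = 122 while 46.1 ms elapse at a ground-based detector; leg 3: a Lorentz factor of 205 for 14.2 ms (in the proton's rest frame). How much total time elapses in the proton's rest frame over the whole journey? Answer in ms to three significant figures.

Leg 1: γ = 44.0; τ_1 = 41.0/44.00 = 0.9318 ms.
Leg 2: γ = 122; τ_2 = 46.1/122.0 = 0.3779 ms.
Leg 3: 14.2 ms is already measured in the proton's rest frame.
Total: 0.9318 + 0.3779 + 14.20 ms.

τ = 15.5 ms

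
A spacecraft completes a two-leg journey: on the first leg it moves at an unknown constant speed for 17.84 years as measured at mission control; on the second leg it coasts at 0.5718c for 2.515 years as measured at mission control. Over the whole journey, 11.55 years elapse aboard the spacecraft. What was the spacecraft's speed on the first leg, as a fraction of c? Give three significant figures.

β = 0.847

Leg 1: speed unknown; τ_1 = 17.84/γ_1.
Leg 2: γ = 1/√(1 − 0.5718²) = 1/√0.6730 = 1.219; τ_2 = 2.515/1.219 = 2.063 years.
Total proper time: τ_1 + 2.063 = 11.55, so τ_1 = 11.55 − 2.063 = 9.487 years.
γ_1 = 17.84/9.487 = 1.881; β = √(1 − 1/γ²) = √0.7172.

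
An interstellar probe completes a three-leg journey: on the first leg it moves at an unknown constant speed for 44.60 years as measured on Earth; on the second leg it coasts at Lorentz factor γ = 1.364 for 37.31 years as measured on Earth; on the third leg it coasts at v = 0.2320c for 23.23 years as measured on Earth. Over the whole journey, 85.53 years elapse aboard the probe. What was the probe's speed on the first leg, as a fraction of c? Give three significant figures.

Leg 1: speed unknown; τ_1 = 44.60/γ_1.
Leg 2: γ = 1.364; τ_2 = 37.31/1.364 = 27.35 years.
Leg 3: γ = 1/√(1 − 0.2320²) = 1/√0.9462 = 1.028; τ_3 = 23.23/1.028 = 22.60 years.
Total proper time: τ_1 + 27.35 + 22.60 = 85.53, so τ_1 = 85.53 − 49.95 = 35.58 years.
γ_1 = 44.60/35.58 = 1.253; β = √(1 − 1/γ²) = √0.3636.

β = 0.603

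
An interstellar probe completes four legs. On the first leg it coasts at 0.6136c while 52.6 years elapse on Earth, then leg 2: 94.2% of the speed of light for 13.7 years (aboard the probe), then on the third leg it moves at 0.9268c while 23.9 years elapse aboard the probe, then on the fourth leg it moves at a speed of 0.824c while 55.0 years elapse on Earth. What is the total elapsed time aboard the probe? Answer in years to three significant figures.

Leg 1: γ = 1/√(1 − 0.6136²) = 1/√0.6235 = 1.266; τ_1 = 52.6/1.266 = 41.53 years.
Leg 2: 13.7 years is already measured aboard the probe.
Leg 3: 23.9 years is already measured aboard the probe.
Leg 4: γ = 1/√(1 − 0.824²) = 1/√0.3210 = 1.765; τ_4 = 55.0/1.765 = 31.16 years.
Total: 41.53 + 13.70 + 23.90 + 31.16 years.

τ = 110 years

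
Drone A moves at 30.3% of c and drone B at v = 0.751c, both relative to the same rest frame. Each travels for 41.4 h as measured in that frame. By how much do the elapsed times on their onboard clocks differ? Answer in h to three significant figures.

|τ_A − τ_B| = 12.1 h

A: β = 0.303; γ = 1/√(1 − 0.303²) = 1/√0.9082 = 1.049; τ_A = 41.4/1.049 = 39.45 h.
B: γ = 1/√(1 − 0.751²) = 1/√0.4360 = 1.514; τ_B = 41.4/1.514 = 27.34 h.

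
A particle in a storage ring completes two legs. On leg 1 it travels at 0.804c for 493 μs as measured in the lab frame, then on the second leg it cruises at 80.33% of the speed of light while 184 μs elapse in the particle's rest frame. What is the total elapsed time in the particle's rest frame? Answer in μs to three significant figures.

Leg 1: γ = 1/√(1 − 0.804²) = 1/√0.3536 = 1.682; τ_1 = 493/1.682 = 293.2 μs.
Leg 2: 184 μs is already measured in the particle's rest frame.
Total: 293.2 + 184.0 μs.

τ = 477 μs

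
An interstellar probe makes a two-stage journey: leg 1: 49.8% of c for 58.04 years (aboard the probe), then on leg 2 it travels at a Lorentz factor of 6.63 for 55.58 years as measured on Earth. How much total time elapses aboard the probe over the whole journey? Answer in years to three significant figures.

Leg 1: 58.04 years is already measured aboard the probe.
Leg 2: γ = 6.63; τ_2 = 55.58/6.630 = 8.383 years.
Total: 58.04 + 8.383 years.

τ = 66.4 years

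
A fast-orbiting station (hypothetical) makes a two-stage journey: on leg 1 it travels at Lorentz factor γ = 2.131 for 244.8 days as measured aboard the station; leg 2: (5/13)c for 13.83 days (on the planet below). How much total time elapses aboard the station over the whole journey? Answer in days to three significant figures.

Leg 1: 244.8 days is already measured aboard the station.
Leg 2: γ = 1/√(1 − (5/13)²) = 13/12 ≈ 1.083; τ_2 = 13.83/1.083 = 12.77 days.
Total: 244.8 + 12.77 days.

τ = 258 days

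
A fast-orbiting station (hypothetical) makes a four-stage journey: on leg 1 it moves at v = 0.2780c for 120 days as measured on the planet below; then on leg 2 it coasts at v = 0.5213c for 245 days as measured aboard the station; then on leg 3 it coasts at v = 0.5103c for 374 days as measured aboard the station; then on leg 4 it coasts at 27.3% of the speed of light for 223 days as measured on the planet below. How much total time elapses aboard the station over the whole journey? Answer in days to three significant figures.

Leg 1: γ = 1/√(1 − 0.2780²) = 1/√0.9227 = 1.041; τ_1 = 120/1.041 = 115.3 days.
Leg 2: 245 days is already measured aboard the station.
Leg 3: 374 days is already measured aboard the station.
Leg 4: β = 0.273; γ = 1/√(1 − 0.273²) = 1/√0.9255 = 1.039; τ_4 = 223/1.039 = 214.5 days.
Total: 115.3 + 245.0 + 374.0 + 214.5 days.

τ = 949 days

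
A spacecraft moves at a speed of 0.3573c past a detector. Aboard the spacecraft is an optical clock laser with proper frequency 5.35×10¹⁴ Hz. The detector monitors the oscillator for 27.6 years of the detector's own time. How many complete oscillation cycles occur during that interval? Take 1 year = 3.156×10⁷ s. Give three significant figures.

N = 4.35×10²³

γ = 1/√(1 − 0.3573²) = 1/√0.8723 = 1.071
During 27.6 years of lab time, the oscillator's proper time advances by τ = Δt/γ = 27.6/1.071 = 25.78 years = 8.136×10⁸ s.
N = f × τ = 5.35×10¹⁴ × 8.136×10⁸ = 4.353×10²³.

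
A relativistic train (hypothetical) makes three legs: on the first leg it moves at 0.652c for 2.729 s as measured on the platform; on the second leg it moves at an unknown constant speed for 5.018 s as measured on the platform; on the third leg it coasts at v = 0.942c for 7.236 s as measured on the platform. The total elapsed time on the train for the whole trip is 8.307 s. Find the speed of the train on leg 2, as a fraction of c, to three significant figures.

Leg 1: γ = 1/√(1 − 0.652²) = 1/√0.5749 = 1.319; τ_1 = 2.729/1.319 = 2.069 s.
Leg 2: speed unknown; τ_2 = 5.018/γ_2.
Leg 3: γ = 1/√(1 − 0.942²) = 1/√0.1126 = 2.980; τ_3 = 7.236/2.980 = 2.428 s.
Total proper time: 2.069 + τ_2 + 2.428 = 8.307, so τ_2 = 8.307 − 4.498 = 3.809 s.
γ_2 = 5.018/3.809 = 1.317; β = √(1 − 1/γ²) = √0.4237.

β = 0.651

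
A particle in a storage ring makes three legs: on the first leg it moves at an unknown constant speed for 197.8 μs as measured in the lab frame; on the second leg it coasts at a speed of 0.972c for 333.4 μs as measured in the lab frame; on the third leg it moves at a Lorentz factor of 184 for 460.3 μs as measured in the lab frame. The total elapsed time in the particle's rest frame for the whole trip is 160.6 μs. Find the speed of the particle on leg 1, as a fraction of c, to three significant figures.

Leg 1: speed unknown; τ_1 = 197.8/γ_1.
Leg 2: γ = 1/√(1 − 0.972²) = 1/√0.05522 = 4.256; τ_2 = 333.4/4.256 = 78.34 μs.
Leg 3: γ = 184; τ_3 = 460.3/184.0 = 2.502 μs.
Total proper time: τ_1 + 78.34 + 2.502 = 160.6, so τ_1 = 160.6 − 80.84 = 79.76 μs.
γ_1 = 197.8/79.76 = 2.480; β = √(1 − 1/γ²) = √0.8374.

β = 0.915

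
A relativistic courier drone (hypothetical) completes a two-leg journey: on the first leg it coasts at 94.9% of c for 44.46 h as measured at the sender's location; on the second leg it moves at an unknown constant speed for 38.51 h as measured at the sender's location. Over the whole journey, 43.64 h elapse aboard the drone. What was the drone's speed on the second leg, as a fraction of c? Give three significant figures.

β = 0.639

Leg 1: β = 0.949; γ = 1/√(1 − 0.949²) = 1/√0.09940 = 3.172; τ_1 = 44.46/3.172 = 14.02 h.
Leg 2: speed unknown; τ_2 = 38.51/γ_2.
Total proper time: 14.02 + τ_2 = 43.64, so τ_2 = 43.64 − 14.02 = 29.62 h.
γ_2 = 38.51/29.62 = 1.300; β = √(1 − 1/γ²) = √0.4083.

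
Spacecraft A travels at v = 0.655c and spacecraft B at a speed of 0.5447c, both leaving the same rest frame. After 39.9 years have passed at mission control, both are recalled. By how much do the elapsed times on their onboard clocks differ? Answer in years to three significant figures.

A: γ = 1/√(1 − 0.655²) = 1/√0.5710 = 1.323; τ_A = 39.9/1.323 = 30.15 years.
B: γ = 1/√(1 − 0.5447²) = 1/√0.7033 = 1.192; τ_B = 39.9/1.192 = 33.46 years.

|τ_A − τ_B| = 3.31 years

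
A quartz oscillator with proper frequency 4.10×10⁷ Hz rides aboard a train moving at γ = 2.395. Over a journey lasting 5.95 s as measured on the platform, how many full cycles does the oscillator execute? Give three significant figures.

N = 1.02×10⁸

γ = 2.395
The oscillator's own cycle count is N = f × τ where τ is the proper time on the train. τ = Δt/γ = 5.95/2.395 = 2.484 s = 2.484×10⁰ s.
N = 4.10×10⁷ × 2.484×10⁰ = 1.019×10⁸.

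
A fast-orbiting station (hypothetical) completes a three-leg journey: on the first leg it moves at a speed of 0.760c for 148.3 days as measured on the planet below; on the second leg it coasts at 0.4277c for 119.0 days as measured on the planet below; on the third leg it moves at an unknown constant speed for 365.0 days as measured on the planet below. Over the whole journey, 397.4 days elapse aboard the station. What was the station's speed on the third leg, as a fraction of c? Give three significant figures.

Leg 1: γ = 1/√(1 − 0.760²) = 1/√0.4224 = 1.539; τ_1 = 148.3/1.539 = 96.38 days.
Leg 2: γ = 1/√(1 − 0.4277²) = 1/√0.8171 = 1.106; τ_2 = 119.0/1.106 = 107.6 days.
Leg 3: speed unknown; τ_3 = 365.0/γ_3.
Total proper time: 96.38 + 107.6 + τ_3 = 397.4, so τ_3 = 397.4 − 204.0 = 193.4 days.
γ_3 = 365.0/193.4 = 1.887; β = √(1 − 1/γ²) = √0.7191.

β = 0.848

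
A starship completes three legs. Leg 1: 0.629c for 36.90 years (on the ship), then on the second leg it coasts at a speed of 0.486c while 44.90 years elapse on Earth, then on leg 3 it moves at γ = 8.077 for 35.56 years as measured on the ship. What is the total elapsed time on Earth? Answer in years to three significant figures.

Leg 1: γ = 1/√(1 − 0.629²) = 1/√0.6044 = 1.286; Δt_1 = 1.286 × 36.90 = 47.47 years.
Leg 2: 44.90 years is already measured on Earth.
Leg 3: γ = 8.077; Δt_3 = 8.077 × 35.56 = 287.2 years.
Total: 47.47 + 44.90 + 287.2 years.

Δt = 380 years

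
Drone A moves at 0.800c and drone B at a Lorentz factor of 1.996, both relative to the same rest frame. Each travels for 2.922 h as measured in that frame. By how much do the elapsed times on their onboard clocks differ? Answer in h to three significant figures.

A: γ = 1/√(1 − 0.800²) = 5/3 ≈ 1.667; τ_A = 2.922/1.667 = 1.753 h.
B: γ = 1.996; τ_B = 2.922/1.996 = 1.464 h.

|τ_A − τ_B| = 0.289 h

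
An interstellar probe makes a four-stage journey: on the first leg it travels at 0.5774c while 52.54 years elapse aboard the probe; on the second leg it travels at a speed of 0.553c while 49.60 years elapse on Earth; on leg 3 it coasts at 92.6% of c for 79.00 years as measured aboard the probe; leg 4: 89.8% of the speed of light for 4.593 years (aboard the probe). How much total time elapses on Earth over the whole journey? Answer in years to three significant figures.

Δt = 334 years

Leg 1: γ = 1/√(1 − 0.5774²) = 1/√0.6666 = 1.225; Δt_1 = 1.225 × 52.54 = 64.35 years.
Leg 2: 49.60 years is already measured on Earth.
Leg 3: β = 0.926; γ = 1/√(1 − 0.926²) = 1/√0.1425 = 2.649; Δt_3 = 2.649 × 79.00 = 209.3 years.
Leg 4: β = 0.898; γ = 1/√(1 − 0.898²) = 1/√0.1936 = 2.273; Δt_4 = 2.273 × 4.593 = 10.44 years.
Total: 64.35 + 49.60 + 209.3 + 10.44 years.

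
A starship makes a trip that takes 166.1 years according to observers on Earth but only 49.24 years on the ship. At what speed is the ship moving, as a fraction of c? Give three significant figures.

The proper time is measured on the ship (both events occur at the ship's location); Δt is measured on Earth. γ = Δt/τ = 166.1/49.24 = 3.373.
β = √(1 − 1/γ²) = √(1 − 0.08788) = √0.9121

v = 0.955c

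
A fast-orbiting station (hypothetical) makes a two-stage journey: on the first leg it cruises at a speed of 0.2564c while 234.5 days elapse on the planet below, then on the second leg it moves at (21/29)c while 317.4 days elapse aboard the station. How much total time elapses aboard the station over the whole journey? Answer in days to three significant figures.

Leg 1: γ = 1/√(1 − 0.2564²) = 1/√0.9343 = 1.035; τ_1 = 234.5/1.035 = 226.7 days.
Leg 2: 317.4 days is already measured aboard the station.
Total: 226.7 + 317.4 days.

τ = 544 days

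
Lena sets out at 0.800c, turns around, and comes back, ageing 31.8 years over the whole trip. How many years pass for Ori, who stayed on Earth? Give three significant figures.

Δt = 53.0 years

γ = 1/√(1 − 0.800²) = 5/3 ≈ 1.667
Earth-frame duration is the dilated interval: Δt = γτ = 1.667 × 31.8 years.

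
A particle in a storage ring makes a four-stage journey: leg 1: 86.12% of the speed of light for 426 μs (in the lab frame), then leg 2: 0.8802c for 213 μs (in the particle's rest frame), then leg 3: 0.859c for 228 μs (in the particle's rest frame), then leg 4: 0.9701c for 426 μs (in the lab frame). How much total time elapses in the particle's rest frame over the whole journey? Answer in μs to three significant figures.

Leg 1: β = 0.8612; γ = 1/√(1 − 0.8612²) = 1/√0.2583 = 1.967; τ_1 = 426/1.967 = 216.5 μs.
Leg 2: 213 μs is already measured in the particle's rest frame.
Leg 3: 228 μs is already measured in the particle's rest frame.
Leg 4: γ = 1/√(1 − 0.9701²) = 1/√0.05891 = 4.120; τ_4 = 426/4.120 = 103.4 μs.
Total: 216.5 + 213.0 + 228.0 + 103.4 μs.

τ = 761 μs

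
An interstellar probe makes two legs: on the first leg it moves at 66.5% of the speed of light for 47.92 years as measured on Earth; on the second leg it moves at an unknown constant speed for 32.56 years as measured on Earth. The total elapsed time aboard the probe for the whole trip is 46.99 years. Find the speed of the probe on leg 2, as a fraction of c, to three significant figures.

β = 0.939

Leg 1: β = 0.665; γ = 1/√(1 − 0.665²) = 1/√0.5578 = 1.339; τ_1 = 47.92/1.339 = 35.79 years.
Leg 2: speed unknown; τ_2 = 32.56/γ_2.
Total proper time: 35.79 + τ_2 = 46.99, so τ_2 = 46.99 − 35.79 = 11.20 years.
γ_2 = 32.56/11.20 = 2.907; β = √(1 − 1/γ²) = √0.8817.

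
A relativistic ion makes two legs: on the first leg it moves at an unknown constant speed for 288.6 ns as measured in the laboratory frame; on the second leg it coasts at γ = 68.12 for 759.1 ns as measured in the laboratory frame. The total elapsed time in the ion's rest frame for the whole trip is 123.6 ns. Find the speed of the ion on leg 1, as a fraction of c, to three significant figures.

β = 0.921

Leg 1: speed unknown; τ_1 = 288.6/γ_1.
Leg 2: γ = 68.12; τ_2 = 759.1/68.12 = 11.14 ns.
Total proper time: τ_1 + 11.14 = 123.6, so τ_1 = 123.6 − 11.14 = 112.5 ns.
γ_1 = 288.6/112.5 = 2.566; β = √(1 − 1/γ²) = √0.8482.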